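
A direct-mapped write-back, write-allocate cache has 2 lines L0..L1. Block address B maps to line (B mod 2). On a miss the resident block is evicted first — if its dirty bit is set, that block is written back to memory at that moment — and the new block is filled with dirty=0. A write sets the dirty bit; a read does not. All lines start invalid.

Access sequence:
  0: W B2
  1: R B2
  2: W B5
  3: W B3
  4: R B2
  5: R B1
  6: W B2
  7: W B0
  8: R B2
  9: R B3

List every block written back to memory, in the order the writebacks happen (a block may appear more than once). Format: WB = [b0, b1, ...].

WB = [5, 3, 2, 0]

0: W B2 -> L0 miss  d=D]
1: R B2 -> L0 hit  d=D]
2: W B5 -> L1 miss  d=D]
3: W B3 -> L1 miss wb->B5  d=D]
4: R B2 -> L0 hit  d=D]
5: R B1 -> L1 miss wb->B3  d=-]
6: W B2 -> L0 hit  d=D]
7: W B0 -> L0 miss wb->B2  d=D]
8: R B2 -> L0 miss wb->B0  d=-]
9: R B3 -> L1 miss  d=-]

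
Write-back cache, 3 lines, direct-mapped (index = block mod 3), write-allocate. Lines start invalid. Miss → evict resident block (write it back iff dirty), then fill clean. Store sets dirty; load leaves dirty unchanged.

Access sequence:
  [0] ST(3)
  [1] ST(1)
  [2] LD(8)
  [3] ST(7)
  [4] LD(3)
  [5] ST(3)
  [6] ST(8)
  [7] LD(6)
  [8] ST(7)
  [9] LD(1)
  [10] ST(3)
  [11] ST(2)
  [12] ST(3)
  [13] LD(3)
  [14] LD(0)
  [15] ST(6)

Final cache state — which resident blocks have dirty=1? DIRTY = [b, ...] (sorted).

0: W B3 -> L0 miss  d=D]
1: W B1 -> L1 miss  d=D]
2: R B8 -> L2 miss  d=-]
3: W B7 -> L1 miss wb->B1  d=D]
4: R B3 -> L0 hit  d=D]
5: W B3 -> L0 hit  d=D]
6: W B8 -> L2 hit  d=D]
7: R B6 -> L0 miss wb->B3  d=-]
8: W B7 -> L1 hit  d=D]
9: R B1 -> L1 miss wb->B7  d=-]
10: W B3 -> L0 miss  d=D]
11: W B2 -> L2 miss wb->B8  d=D]
12: W B3 -> L0 hit  d=D]
13: R B3 -> L0 hit  d=D]
14: R B0 -> L0 miss wb->B3  d=-]
15: W B6 -> L0 miss  d=D]

DIRTY = [2, 6]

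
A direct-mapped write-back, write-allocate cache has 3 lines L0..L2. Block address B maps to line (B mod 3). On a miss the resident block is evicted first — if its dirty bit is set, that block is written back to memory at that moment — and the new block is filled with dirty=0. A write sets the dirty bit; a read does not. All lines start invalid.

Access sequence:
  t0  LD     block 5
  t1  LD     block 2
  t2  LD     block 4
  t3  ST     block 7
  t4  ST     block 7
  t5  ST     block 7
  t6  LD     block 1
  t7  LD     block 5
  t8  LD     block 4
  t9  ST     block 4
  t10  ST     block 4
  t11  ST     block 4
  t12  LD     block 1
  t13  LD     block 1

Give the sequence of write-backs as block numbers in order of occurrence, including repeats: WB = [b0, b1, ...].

WB = [7, 4]

0: R B5 -> L2 miss  d=-]
1: R B2 -> L2 miss  d=-]
2: R B4 -> L1 miss  d=-]
3: W B7 -> L1 miss  d=D]
4: W B7 -> L1 hit  d=D]
5: W B7 -> L1 hit  d=D]
6: R B1 -> L1 miss wb->B7  d=-]
7: R B5 -> L2 miss  d=-]
8: R B4 -> L1 miss  d=-]
9: W B4 -> L1 hit  d=D]
10: W B4 -> L1 hit  d=D]
11: W B4 -> L1 hit  d=D]
12: R B1 -> L1 miss wb->B4  d=-]
13: R B1 -> L1 hit  d=-]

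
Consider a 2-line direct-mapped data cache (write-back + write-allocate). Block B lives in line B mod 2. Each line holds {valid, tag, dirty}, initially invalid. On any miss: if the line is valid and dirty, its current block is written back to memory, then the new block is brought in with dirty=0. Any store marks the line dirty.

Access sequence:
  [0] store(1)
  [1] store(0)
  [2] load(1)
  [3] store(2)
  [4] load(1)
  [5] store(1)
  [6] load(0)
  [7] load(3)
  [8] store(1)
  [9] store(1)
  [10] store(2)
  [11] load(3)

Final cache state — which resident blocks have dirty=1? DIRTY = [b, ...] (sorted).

  0 | W B1 → L1 miss [D]
  1 | W B0 → L0 miss [D]
  2 | R B1 → L1 hit [D]
  3 | W B2 → L0 miss wb→B0 [D]
  4 | R B1 → L1 hit [D]
  5 | W B1 → L1 hit [D]
  6 | R B0 → L0 miss wb→B2 [-]
  7 | R B3 → L1 miss wb→B1 [-]
  8 | W B1 → L1 miss [D]
  9 | W B1 → L1 hit [D]
  10 | W B2 → L0 miss [D]
  11 | R B3 → L1 miss wb→B1 [-]

DIRTY = [2]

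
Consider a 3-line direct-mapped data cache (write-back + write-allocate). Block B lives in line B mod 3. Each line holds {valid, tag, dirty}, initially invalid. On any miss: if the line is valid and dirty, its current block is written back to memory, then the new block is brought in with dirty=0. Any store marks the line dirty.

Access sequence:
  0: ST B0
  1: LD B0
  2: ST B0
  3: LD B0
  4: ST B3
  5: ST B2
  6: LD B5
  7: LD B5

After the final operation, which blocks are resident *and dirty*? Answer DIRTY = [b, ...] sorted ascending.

0: W B0 → L0 miss [D]
1: R B0 → L0 hit [D]
2: W B0 → L0 hit [D]
3: R B0 → L0 hit [D]
4: W B3 → L0 miss wb→B0 [D]
5: W B2 → L2 miss [D]
6: R B5 → L2 miss wb→B2 [-]
7: R B5 → L2 hit [-]

DIRTY = [3]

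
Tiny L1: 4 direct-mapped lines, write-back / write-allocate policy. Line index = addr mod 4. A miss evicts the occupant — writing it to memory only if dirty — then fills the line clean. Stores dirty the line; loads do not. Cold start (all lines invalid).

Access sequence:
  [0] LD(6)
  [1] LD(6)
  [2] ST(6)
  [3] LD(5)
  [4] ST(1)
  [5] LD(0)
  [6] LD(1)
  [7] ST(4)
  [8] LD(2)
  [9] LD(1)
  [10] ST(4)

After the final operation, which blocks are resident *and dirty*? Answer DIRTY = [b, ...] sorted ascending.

  0 | R B6 → L2 miss [-]
  1 | R B6 → L2 hit [-]
  2 | W B6 → L2 hit [D]
  3 | R B5 → L1 miss [-]
  4 | W B1 → L1 miss [D]
  5 | R B0 → L0 miss [-]
  6 | R B1 → L1 hit [D]
  7 | W B4 → L0 miss [D]
  8 | R B2 → L2 miss wb→B6 [-]
  9 | R B1 → L1 hit [D]
  10 | W B4 → L0 hit [D]

DIRTY = [1, 4]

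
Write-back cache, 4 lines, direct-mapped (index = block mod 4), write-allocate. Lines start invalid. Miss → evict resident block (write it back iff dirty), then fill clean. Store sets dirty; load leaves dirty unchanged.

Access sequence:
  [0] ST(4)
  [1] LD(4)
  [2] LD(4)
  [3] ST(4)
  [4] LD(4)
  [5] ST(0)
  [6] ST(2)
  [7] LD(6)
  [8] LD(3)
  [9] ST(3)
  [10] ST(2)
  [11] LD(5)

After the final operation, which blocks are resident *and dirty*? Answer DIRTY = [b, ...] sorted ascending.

DIRTY = [0, 2, 3]

  0 | W B4 → L0 miss [D]
  1 | R B4 → L0 hit [D]
  2 | R B4 → L0 hit [D]
  3 | W B4 → L0 hit [D]
  4 | R B4 → L0 hit [D]
  5 | W B0 → L0 miss wb→B4 [D]
  6 | W B2 → L2 miss [D]
  7 | R B6 → L2 miss wb→B2 [-]
  8 | R B3 → L3 miss [-]
  9 | W B3 → L3 hit [D]
  10 | W B2 → L2 miss [D]
  11 | R B5 → L1 miss [-]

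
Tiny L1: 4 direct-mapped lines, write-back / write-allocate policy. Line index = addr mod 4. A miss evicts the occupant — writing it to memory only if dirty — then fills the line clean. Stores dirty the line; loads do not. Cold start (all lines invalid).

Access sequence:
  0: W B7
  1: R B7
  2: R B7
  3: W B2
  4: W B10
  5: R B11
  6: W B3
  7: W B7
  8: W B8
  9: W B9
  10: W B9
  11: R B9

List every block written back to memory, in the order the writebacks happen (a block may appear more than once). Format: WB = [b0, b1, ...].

0: W B7 → L3 miss [D]
1: R B7 → L3 hit [D]
2: R B7 → L3 hit [D]
3: W B2 → L2 miss [D]
4: W B10 → L2 miss wb→B2 [D]
5: R B11 → L3 miss wb→B7 [-]
6: W B3 → L3 miss [D]
7: W B7 → L3 miss wb→B3 [D]
8: W B8 → L0 miss [D]
9: W B9 → L1 miss [D]
10: W B9 → L1 hit [D]
11: R B9 → L1 hit [D]

WB = [2, 7, 3]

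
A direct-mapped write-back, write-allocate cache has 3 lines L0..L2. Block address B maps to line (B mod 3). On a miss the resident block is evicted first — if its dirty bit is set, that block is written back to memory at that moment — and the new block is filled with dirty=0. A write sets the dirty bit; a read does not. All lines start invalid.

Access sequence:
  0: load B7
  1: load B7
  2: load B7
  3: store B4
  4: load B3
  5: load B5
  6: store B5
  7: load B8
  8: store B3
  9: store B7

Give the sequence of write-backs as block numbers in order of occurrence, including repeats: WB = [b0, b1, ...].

0: R B7 -> L1 miss  d=-]
1: R B7 -> L1 hit  d=-]
2: R B7 -> L1 hit  d=-]
3: W B4 -> L1 miss  d=D]
4: R B3 -> L0 miss  d=-]
5: R B5 -> L2 miss  d=-]
6: W B5 -> L2 hit  d=D]
7: R B8 -> L2 miss wb->B5  d=-]
8: W B3 -> L0 hit  d=D]
9: W B7 -> L1 miss wb->B4  d=D]

WB = [5, 4]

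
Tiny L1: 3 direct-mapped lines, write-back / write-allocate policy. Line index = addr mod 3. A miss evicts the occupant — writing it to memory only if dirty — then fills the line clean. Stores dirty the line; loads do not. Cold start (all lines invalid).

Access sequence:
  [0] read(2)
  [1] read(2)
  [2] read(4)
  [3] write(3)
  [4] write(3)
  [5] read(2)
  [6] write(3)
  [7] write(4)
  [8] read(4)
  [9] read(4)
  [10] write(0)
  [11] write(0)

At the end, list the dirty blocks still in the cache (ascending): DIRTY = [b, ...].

DIRTY = [0, 4]

  0 | R B2 → L2 miss [-]
  1 | R B2 → L2 hit [-]
  2 | R B4 → L1 miss [-]
  3 | W B3 → L0 miss [D]
  4 | W B3 → L0 hit [D]
  5 | R B2 → L2 hit [-]
  6 | W B3 → L0 hit [D]
  7 | W B4 → L1 hit [D]
  8 | R B4 → L1 hit [D]
  9 | R B4 → L1 hit [D]
  10 | W B0 → L0 miss wb→B3 [D]
  11 | W B0 → L0 hit [D]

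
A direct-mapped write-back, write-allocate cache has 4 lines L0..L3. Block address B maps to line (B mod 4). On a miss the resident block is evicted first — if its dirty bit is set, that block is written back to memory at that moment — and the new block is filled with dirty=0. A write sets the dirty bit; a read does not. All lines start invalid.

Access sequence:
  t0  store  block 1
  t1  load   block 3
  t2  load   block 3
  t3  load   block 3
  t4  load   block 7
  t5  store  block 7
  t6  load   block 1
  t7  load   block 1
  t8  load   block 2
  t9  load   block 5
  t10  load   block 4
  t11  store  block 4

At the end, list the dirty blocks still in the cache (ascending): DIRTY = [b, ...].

DIRTY = [4, 7]

  0 | W B1 → L1 miss [D]
  1 | R B3 → L3 miss [-]
  2 | R B3 → L3 hit [-]
  3 | R B3 → L3 hit [-]
  4 | R B7 → L3 miss [-]
  5 | W B7 → L3 hit [D]
  6 | R B1 → L1 hit [D]
  7 | R B1 → L1 hit [D]
  8 | R B2 → L2 miss [-]
  9 | R B5 → L1 miss wb→B1 [-]
  10 | R B4 → L0 miss [-]
  11 | W B4 → L0 hit [D]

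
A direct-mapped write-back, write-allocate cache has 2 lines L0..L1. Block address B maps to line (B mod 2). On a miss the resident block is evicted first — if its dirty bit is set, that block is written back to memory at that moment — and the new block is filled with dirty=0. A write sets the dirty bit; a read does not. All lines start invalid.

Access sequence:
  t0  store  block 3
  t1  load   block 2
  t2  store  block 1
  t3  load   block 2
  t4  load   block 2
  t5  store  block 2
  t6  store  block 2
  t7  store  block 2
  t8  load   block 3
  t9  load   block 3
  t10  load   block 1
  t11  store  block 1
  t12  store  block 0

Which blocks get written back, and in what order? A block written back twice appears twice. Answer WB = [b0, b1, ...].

0: W B3 -> L1 miss  d=D]
1: R B2 -> L0 miss  d=-]
2: W B1 -> L1 miss wb->B3  d=D]
3: R B2 -> L0 hit  d=-]
4: R B2 -> L0 hit  d=-]
5: W B2 -> L0 hit  d=D]
6: W B2 -> L0 hit  d=D]
7: W B2 -> L0 hit  d=D]
8: R B3 -> L1 miss wb->B1  d=-]
9: R B3 -> L1 hit  d=-]
10: R B1 -> L1 miss  d=-]
11: W B1 -> L1 hit  d=D]
12: W B0 -> L0 miss wb->B2  d=D]

WB = [3, 1, 2]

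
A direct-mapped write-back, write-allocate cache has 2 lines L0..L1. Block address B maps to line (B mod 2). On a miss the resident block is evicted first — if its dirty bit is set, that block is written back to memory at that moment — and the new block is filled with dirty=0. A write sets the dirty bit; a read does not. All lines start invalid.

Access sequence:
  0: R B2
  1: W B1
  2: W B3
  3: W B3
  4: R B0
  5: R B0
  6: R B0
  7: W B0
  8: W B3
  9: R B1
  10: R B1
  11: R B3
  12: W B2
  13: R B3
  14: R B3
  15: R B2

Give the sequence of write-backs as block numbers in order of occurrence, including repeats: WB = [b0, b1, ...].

WB = [1, 3, 0]

0: R B2 → L0 miss [-]
1: W B1 → L1 miss [D]
2: W B3 → L1 miss wb→B1 [D]
3: W B3 → L1 hit [D]
4: R B0 → L0 miss [-]
5: R B0 → L0 hit [-]
6: R B0 → L0 hit [-]
7: W B0 → L0 hit [D]
8: W B3 → L1 hit [D]
9: R B1 → L1 miss wb→B3 [-]
10: R B1 → L1 hit [-]
11: R B3 → L1 miss [-]
12: W B2 → L0 miss wb→B0 [D]
13: R B3 → L1 hit [-]
14: R B3 → L1 hit [-]
15: R B2 → L0 hit [D]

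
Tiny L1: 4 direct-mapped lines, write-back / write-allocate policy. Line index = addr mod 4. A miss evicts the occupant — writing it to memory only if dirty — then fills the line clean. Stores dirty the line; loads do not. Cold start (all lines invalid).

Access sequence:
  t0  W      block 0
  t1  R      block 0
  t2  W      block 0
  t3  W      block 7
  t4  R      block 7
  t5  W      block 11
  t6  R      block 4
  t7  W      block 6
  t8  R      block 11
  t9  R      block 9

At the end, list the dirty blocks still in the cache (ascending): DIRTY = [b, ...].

0: W B0 → L0 miss [D]
1: R B0 → L0 hit [D]
2: W B0 → L0 hit [D]
3: W B7 → L3 miss [D]
4: R B7 → L3 hit [D]
5: W B11 → L3 miss wb→B7 [D]
6: R B4 → L0 miss wb→B0 [-]
7: W B6 → L2 miss [D]
8: R B11 → L3 hit [D]
9: R B9 → L1 miss [-]

DIRTY = [6, 11]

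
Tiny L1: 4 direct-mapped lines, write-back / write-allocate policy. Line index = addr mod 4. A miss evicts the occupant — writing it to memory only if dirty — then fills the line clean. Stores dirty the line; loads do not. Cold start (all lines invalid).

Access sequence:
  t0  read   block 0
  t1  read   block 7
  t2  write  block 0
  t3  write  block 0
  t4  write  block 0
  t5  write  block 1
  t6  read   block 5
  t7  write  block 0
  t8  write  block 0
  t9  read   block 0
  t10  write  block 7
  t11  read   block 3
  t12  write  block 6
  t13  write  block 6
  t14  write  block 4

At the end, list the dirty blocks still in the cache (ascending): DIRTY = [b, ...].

DIRTY = [4, 6]

0: R B0 → L0 miss [-]
1: R B7 → L3 miss [-]
2: W B0 → L0 hit [D]
3: W B0 → L0 hit [D]
4: W B0 → L0 hit [D]
5: W B1 → L1 miss [D]
6: R B5 → L1 miss wb→B1 [-]
7: W B0 → L0 hit [D]
8: W B0 → L0 hit [D]
9: R B0 → L0 hit [D]
10: W B7 → L3 hit [D]
11: R B3 → L3 miss wb→B7 [-]
12: W B6 → L2 miss [D]
13: W B6 → L2 hit [D]
14: W B4 → L0 miss wb→B0 [D]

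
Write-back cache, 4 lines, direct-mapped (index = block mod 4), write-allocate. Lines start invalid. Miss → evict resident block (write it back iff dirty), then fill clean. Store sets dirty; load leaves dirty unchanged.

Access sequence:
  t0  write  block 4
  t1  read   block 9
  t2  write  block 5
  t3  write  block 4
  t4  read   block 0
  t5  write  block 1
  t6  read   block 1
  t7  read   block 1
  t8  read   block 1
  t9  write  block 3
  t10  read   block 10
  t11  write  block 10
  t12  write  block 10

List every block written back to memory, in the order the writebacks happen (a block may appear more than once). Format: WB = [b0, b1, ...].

WB = [4, 5]

0: W B4 -> L0 miss  d=D]
1: R B9 -> L1 miss  d=-]
2: W B5 -> L1 miss  d=D]
3: W B4 -> L0 hit  d=D]
4: R B0 -> L0 miss wb->B4  d=-]
5: W B1 -> L1 miss wb->B5  d=D]
6: R B1 -> L1 hit  d=D]
7: R B1 -> L1 hit  d=D]
8: R B1 -> L1 hit  d=D]
9: W B3 -> L3 miss  d=D]
10: R B10 -> L2 miss  d=-]
11: W B10 -> L2 hit  d=D]
12: W B10 -> L2 hit  d=D]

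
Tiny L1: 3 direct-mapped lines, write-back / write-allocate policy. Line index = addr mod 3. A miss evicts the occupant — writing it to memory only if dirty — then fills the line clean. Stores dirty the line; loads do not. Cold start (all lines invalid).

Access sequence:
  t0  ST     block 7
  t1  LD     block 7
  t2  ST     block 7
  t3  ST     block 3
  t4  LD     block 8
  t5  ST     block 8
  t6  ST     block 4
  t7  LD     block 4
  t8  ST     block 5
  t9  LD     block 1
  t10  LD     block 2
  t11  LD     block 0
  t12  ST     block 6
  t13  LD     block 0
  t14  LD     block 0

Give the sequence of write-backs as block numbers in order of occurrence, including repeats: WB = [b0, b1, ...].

0: W B7 -> L1 miss  d=D]
1: R B7 -> L1 hit  d=D]
2: W B7 -> L1 hit  d=D]
3: W B3 -> L0 miss  d=D]
4: R B8 -> L2 miss  d=-]
5: W B8 -> L2 hit  d=D]
6: W B4 -> L1 miss wb->B7  d=D]
7: R B4 -> L1 hit  d=D]
8: W B5 -> L2 miss wb->B8  d=D]
9: R B1 -> L1 miss wb->B4  d=-]
10: R B2 -> L2 miss wb->B5  d=-]
11: R B0 -> L0 miss wb->B3  d=-]
12: W B6 -> L0 miss  d=D]
13: R B0 -> L0 miss wb->B6  d=-]
14: R B0 -> L0 hit  d=-]

WB = [7, 8, 4, 5, 3, 6]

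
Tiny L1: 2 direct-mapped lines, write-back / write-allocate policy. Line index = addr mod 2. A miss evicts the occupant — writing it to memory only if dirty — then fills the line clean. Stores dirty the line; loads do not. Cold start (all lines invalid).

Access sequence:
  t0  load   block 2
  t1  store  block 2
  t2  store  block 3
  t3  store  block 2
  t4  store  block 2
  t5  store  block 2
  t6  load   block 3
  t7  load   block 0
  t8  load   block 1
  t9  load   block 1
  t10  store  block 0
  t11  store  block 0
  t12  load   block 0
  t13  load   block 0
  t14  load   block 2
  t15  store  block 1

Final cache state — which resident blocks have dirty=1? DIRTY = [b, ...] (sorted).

DIRTY = [1]

  0 | R B2 → L0 miss [-]
  1 | W B2 → L0 hit [D]
  2 | W B3 → L1 miss [D]
  3 | W B2 → L0 hit [D]
  4 | W B2 → L0 hit [D]
  5 | W B2 → L0 hit [D]
  6 | R B3 → L1 hit [D]
  7 | R B0 → L0 miss wb→B2 [-]
  8 | R B1 → L1 miss wb→B3 [-]
  9 | R B1 → L1 hit [-]
  10 | W B0 → L0 hit [D]
  11 | W B0 → L0 hit [D]
  12 | R B0 → L0 hit [D]
  13 | R B0 → L0 hit [D]
  14 | R B2 → L0 miss wb→B0 [-]
  15 | W B1 → L1 hit [D]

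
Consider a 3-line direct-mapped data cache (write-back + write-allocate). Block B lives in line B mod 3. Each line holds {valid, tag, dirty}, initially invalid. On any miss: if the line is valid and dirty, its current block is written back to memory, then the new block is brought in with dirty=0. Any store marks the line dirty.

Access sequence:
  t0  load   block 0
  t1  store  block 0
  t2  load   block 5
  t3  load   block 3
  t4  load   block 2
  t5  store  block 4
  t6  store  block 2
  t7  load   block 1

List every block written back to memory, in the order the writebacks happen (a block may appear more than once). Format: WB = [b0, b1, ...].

0: R B0 -> L0 miss  d=-]
1: W B0 -> L0 hit  d=D]
2: R B5 -> L2 miss  d=-]
3: R B3 -> L0 miss wb->B0  d=-]
4: R B2 -> L2 miss  d=-]
5: W B4 -> L1 miss  d=D]
6: W B2 -> L2 hit  d=D]
7: R B1 -> L1 miss wb->B4  d=-]

WB = [0, 4]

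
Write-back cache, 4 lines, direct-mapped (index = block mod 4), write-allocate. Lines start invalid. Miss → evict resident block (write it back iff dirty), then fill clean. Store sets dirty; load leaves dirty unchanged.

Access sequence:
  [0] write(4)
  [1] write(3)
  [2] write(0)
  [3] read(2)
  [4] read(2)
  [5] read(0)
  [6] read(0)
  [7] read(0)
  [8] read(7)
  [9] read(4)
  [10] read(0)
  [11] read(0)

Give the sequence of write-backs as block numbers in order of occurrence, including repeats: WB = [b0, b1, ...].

WB = [4, 3, 0]

0: W B4 → L0 miss [D]
1: W B3 → L3 miss [D]
2: W B0 → L0 miss wb→B4 [D]
3: R B2 → L2 miss [-]
4: R B2 → L2 hit [-]
5: R B0 → L0 hit [D]
6: R B0 → L0 hit [D]
7: R B0 → L0 hit [D]
8: R B7 → L3 miss wb→B3 [-]
9: R B4 → L0 miss wb→B0 [-]
10: R B0 → L0 miss [-]
11: R B0 → L0 hit [-]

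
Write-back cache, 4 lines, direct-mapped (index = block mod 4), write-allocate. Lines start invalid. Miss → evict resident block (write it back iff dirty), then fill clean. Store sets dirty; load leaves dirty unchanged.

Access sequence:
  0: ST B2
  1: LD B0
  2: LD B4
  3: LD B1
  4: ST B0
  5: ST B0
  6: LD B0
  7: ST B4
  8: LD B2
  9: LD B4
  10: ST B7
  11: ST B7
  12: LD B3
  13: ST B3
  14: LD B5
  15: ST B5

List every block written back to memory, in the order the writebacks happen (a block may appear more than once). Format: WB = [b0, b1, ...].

WB = [0, 7]

0: W B2 → L2 miss [D]
1: R B0 → L0 miss [-]
2: R B4 → L0 miss [-]
3: R B1 → L1 miss [-]
4: W B0 → L0 miss [D]
5: W B0 → L0 hit [D]
6: R B0 → L0 hit [D]
7: W B4 → L0 miss wb→B0 [D]
8: R B2 → L2 hit [D]
9: R B4 → L0 hit [D]
10: W B7 → L3 miss [D]
11: W B7 → L3 hit [D]
12: R B3 → L3 miss wb→B7 [-]
13: W B3 → L3 hit [D]
14: R B5 → L1 miss [-]
15: W B5 → L1 hit [D]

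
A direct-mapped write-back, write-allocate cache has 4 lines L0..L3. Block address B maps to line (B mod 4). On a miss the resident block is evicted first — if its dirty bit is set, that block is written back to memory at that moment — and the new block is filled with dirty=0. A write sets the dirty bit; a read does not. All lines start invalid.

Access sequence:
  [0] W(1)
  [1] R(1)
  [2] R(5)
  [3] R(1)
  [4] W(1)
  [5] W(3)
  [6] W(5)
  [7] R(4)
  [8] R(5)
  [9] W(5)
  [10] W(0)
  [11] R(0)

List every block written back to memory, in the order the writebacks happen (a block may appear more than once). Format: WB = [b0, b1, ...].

WB = [1, 1]

0: W B1 -> L1 miss  d=D]
1: R B1 -> L1 hit  d=D]
2: R B5 -> L1 miss wb->B1  d=-]
3: R B1 -> L1 miss  d=-]
4: W B1 -> L1 hit  d=D]
5: W B3 -> L3 miss  d=D]
6: W B5 -> L1 miss wb->B1  d=D]
7: R B4 -> L0 miss  d=-]
8: R B5 -> L1 hit  d=D]
9: W B5 -> L1 hit  d=D]
10: W B0 -> L0 miss  d=D]
11: R B0 -> L0 hit  d=D]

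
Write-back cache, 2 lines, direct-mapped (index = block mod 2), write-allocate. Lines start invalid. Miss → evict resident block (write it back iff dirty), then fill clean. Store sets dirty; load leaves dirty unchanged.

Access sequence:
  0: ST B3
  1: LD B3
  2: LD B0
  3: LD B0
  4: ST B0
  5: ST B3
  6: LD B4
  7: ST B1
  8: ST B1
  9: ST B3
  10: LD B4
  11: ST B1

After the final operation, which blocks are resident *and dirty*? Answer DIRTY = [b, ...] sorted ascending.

  0 | W B3 → L1 miss [D]
  1 | R B3 → L1 hit [D]
  2 | R B0 → L0 miss [-]
  3 | R B0 → L0 hit [-]
  4 | W B0 → L0 hit [D]
  5 | W B3 → L1 hit [D]
  6 | R B4 → L0 miss wb→B0 [-]
  7 | W B1 → L1 miss wb→B3 [D]
  8 | W B1 → L1 hit [D]
  9 | W B3 → L1 miss wb→B1 [D]
  10 | R B4 → L0 hit [-]
  11 | W B1 → L1 miss wb→B3 [D]

DIRTY = [1]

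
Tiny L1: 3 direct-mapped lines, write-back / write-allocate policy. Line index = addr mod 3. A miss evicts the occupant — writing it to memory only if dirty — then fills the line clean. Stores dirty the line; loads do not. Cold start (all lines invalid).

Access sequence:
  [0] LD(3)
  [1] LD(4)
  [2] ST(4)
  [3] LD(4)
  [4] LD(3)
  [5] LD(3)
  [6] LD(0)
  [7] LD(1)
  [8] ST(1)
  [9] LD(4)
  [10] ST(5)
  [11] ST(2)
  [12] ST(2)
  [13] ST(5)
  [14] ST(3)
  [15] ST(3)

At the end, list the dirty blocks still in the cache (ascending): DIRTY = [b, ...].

DIRTY = [3, 5]

  0 | R B3 → L0 miss [-]
  1 | R B4 → L1 miss [-]
  2 | W B4 → L1 hit [D]
  3 | R B4 → L1 hit [D]
  4 | R B3 → L0 hit [-]
  5 | R B3 → L0 hit [-]
  6 | R B0 → L0 miss [-]
  7 | R B1 → L1 miss wb→B4 [-]
  8 | W B1 → L1 hit [D]
  9 | R B4 → L1 miss wb→B1 [-]
  10 | W B5 → L2 miss [D]
  11 | W B2 → L2 miss wb→B5 [D]
  12 | W B2 → L2 hit [D]
  13 | W B5 → L2 miss wb→B2 [D]
  14 | W B3 → L0 miss [D]
  15 | W B3 → L0 hit [D]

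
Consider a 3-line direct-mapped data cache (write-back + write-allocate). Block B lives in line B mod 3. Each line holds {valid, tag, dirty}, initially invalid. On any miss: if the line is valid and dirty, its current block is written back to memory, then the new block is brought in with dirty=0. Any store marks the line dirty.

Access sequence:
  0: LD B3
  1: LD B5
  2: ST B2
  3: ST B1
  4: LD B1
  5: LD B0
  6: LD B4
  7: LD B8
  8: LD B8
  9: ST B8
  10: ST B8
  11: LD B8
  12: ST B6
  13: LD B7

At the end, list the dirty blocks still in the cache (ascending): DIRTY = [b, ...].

0: R B3 → L0 miss [-]
1: R B5 → L2 miss [-]
2: W B2 → L2 miss [D]
3: W B1 → L1 miss [D]
4: R B1 → L1 hit [D]
5: R B0 → L0 miss [-]
6: R B4 → L1 miss wb→B1 [-]
7: R B8 → L2 miss wb→B2 [-]
8: R B8 → L2 hit [-]
9: W B8 → L2 hit [D]
10: W B8 → L2 hit [D]
11: R B8 → L2 hit [D]
12: W B6 → L0 miss [D]
13: R B7 → L1 miss [-]

DIRTY = [6, 8]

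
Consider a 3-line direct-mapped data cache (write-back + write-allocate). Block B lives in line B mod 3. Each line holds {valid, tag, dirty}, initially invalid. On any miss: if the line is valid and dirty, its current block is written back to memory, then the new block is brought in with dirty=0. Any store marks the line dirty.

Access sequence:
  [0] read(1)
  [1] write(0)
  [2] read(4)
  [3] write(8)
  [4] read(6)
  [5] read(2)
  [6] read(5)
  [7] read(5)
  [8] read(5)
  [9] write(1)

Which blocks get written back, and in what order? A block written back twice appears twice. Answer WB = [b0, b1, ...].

0: R B1 -> L1 miss  d=-]
1: W B0 -> L0 miss  d=D]
2: R B4 -> L1 miss  d=-]
3: W B8 -> L2 miss  d=D]
4: R B6 -> L0 miss wb->B0  d=-]
5: R B2 -> L2 miss wb->B8  d=-]
6: R B5 -> L2 miss  d=-]
7: R B5 -> L2 hit  d=-]
8: R B5 -> L2 hit  d=-]
9: W B1 -> L1 miss  d=D]

WB = [0, 8]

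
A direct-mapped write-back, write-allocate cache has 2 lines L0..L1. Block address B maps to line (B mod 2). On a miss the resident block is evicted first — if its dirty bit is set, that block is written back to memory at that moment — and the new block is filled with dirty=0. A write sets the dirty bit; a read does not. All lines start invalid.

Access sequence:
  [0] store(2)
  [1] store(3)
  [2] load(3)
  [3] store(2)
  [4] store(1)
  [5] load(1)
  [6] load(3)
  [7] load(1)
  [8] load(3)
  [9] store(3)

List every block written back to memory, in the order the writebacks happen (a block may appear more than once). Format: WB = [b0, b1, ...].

  0 | W B2 → L0 miss [D]
  1 | W B3 → L1 miss [D]
  2 | R B3 → L1 hit [D]
  3 | W B2 → L0 hit [D]
  4 | W B1 → L1 miss wb→B3 [D]
  5 | R B1 → L1 hit [D]
  6 | R B3 → L1 miss wb→B1 [-]
  7 | R B1 → L1 miss [-]
  8 | R B3 → L1 miss [-]
  9 | W B3 → L1 hit [D]

WB = [3, 1]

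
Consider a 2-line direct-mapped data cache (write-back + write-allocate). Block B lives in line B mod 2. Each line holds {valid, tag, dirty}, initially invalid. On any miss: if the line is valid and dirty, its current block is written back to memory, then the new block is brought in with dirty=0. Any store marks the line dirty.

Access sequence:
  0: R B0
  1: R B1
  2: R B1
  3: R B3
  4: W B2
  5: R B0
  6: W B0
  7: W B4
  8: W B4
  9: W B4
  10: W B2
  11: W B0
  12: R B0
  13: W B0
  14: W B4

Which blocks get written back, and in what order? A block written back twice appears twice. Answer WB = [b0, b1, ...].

WB = [2, 0, 4, 2, 0]

0: R B0 → L0 miss [-]
1: R B1 → L1 miss [-]
2: R B1 → L1 hit [-]
3: R B3 → L1 miss [-]
4: W B2 → L0 miss [D]
5: R B0 → L0 miss wb→B2 [-]
6: W B0 → L0 hit [D]
7: W B4 → L0 miss wb→B0 [D]
8: W B4 → L0 hit [D]
9: W B4 → L0 hit [D]
10: W B2 → L0 miss wb→B4 [D]
11: W B0 → L0 miss wb→B2 [D]
12: R B0 → L0 hit [D]
13: W B0 → L0 hit [D]
14: W B4 → L0 miss wb→B0 [D]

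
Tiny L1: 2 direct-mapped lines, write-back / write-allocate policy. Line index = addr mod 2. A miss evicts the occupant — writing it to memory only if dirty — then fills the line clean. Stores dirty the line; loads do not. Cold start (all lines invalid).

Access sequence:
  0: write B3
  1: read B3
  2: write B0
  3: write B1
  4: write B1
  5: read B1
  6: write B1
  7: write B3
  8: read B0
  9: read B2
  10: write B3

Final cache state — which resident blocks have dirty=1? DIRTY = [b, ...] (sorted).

DIRTY = [3]

0: W B3 → L1 miss [D]
1: R B3 → L1 hit [D]
2: W B0 → L0 miss [D]
3: W B1 → L1 miss wb→B3 [D]
4: W B1 → L1 hit [D]
5: R B1 → L1 hit [D]
6: W B1 → L1 hit [D]
7: W B3 → L1 miss wb→B1 [D]
8: R B0 → L0 hit [D]
9: R B2 → L0 miss wb→B0 [-]
10: W B3 → L1 hit [D]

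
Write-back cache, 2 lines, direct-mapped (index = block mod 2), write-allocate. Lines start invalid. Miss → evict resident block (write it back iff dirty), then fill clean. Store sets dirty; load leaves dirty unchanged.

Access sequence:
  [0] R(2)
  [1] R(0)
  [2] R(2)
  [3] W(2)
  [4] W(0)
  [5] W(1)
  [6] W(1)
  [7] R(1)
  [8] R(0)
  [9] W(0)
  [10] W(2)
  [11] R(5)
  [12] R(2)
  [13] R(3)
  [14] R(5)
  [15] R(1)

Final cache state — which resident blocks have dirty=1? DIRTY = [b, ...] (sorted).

0: R B2 -> L0 miss  d=-]
1: R B0 -> L0 miss  d=-]
2: R B2 -> L0 miss  d=-]
3: W B2 -> L0 hit  d=D]
4: W B0 -> L0 miss wb->B2  d=D]
5: W B1 -> L1 miss  d=D]
6: W B1 -> L1 hit  d=D]
7: R B1 -> L1 hit  d=D]
8: R B0 -> L0 hit  d=D]
9: W B0 -> L0 hit  d=D]
10: W B2 -> L0 miss wb->B0  d=D]
11: R B5 -> L1 miss wb->B1  d=-]
12: R B2 -> L0 hit  d=D]
13: R B3 -> L1 miss  d=-]
14: R B5 -> L1 miss  d=-]
15: R B1 -> L1 miss  d=-]

DIRTY = [2]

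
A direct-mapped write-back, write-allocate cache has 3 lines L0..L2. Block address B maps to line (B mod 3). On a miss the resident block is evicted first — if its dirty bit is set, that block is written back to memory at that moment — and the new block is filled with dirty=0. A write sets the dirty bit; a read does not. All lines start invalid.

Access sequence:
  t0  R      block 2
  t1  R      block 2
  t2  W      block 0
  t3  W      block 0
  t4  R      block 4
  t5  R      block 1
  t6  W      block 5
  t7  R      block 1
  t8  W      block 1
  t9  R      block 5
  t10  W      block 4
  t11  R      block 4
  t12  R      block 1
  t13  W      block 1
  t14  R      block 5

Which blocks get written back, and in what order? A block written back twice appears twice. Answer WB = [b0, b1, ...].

0: R B2 -> L2 miss  d=-]
1: R B2 -> L2 hit  d=-]
2: W B0 -> L0 miss  d=D]
3: W B0 -> L0 hit  d=D]
4: R B4 -> L1 miss  d=-]
5: R B1 -> L1 miss  d=-]
6: W B5 -> L2 miss  d=D]
7: R B1 -> L1 hit  d=-]
8: W B1 -> L1 hit  d=D]
9: R B5 -> L2 hit  d=D]
10: W B4 -> L1 miss wb->B1  d=D]
11: R B4 -> L1 hit  d=D]
12: R B1 -> L1 miss wb->B4  d=-]
13: W B1 -> L1 hit  d=D]
14: R B5 -> L2 hit  d=D]

WB = [1, 4]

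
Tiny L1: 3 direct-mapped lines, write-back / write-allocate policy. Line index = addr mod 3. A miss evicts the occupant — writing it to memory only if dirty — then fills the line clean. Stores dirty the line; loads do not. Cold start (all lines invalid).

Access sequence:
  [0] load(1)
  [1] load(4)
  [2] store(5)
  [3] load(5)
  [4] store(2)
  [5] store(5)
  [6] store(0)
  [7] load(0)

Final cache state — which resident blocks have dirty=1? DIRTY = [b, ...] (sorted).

  0 | R B1 → L1 miss [-]
  1 | R B4 → L1 miss [-]
  2 | W B5 → L2 miss [D]
  3 | R B5 → L2 hit [D]
  4 | W B2 → L2 miss wb→B5 [D]
  5 | W B5 → L2 miss wb→B2 [D]
  6 | W B0 → L0 miss [D]
  7 | R B0 → L0 hit [D]

DIRTY = [0, 5]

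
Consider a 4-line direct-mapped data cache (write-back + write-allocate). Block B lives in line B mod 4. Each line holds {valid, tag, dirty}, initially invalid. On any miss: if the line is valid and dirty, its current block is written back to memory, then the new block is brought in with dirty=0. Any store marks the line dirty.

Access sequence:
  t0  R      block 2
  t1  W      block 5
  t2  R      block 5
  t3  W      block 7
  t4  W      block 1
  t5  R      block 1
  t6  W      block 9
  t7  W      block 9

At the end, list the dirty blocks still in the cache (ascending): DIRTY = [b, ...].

0: R B2 -> L2 miss  d=-]
1: W B5 -> L1 miss  d=D]
2: R B5 -> L1 hit  d=D]
3: W B7 -> L3 miss  d=D]
4: W B1 -> L1 miss wb->B5  d=D]
5: R B1 -> L1 hit  d=D]
6: W B9 -> L1 miss wb->B1  d=D]
7: W B9 -> L1 hit  d=D]

DIRTY = [7, 9]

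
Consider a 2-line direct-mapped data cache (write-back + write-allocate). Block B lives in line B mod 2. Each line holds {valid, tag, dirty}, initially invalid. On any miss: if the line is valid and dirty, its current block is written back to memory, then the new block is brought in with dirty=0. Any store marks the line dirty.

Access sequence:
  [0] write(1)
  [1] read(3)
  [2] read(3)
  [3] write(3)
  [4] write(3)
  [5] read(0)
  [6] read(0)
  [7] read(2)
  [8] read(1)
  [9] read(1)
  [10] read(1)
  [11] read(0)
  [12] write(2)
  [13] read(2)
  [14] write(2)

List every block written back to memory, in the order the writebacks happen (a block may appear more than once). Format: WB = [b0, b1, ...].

WB = [1, 3]

0: W B1 -> L1 miss  d=D]
1: R B3 -> L1 miss wb->B1  d=-]
2: R B3 -> L1 hit  d=-]
3: W B3 -> L1 hit  d=D]
4: W B3 -> L1 hit  d=D]
5: R B0 -> L0 miss  d=-]
6: R B0 -> L0 hit  d=-]
7: R B2 -> L0 miss  d=-]
8: R B1 -> L1 miss wb->B3  d=-]
9: R B1 -> L1 hit  d=-]
10: R B1 -> L1 hit  d=-]
11: R B0 -> L0 miss  d=-]
12: W B2 -> L0 miss  d=D]
13: R B2 -> L0 hit  d=D]
14: W B2 -> L0 hit  d=D]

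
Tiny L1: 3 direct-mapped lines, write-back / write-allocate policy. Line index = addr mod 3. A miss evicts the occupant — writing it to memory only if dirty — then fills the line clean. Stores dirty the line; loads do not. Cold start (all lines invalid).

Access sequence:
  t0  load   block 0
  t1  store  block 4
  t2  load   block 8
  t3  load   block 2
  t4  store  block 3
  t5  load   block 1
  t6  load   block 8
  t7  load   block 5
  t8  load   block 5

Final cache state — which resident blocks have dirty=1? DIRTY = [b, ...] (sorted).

DIRTY = [3]

  0 | R B0 → L0 miss [-]
  1 | W B4 → L1 miss [D]
  2 | R B8 → L2 miss [-]
  3 | R B2 → L2 miss [-]
  4 | W B3 → L0 miss [D]
  5 | R B1 → L1 miss wb→B4 [-]
  6 | R B8 → L2 miss [-]
  7 | R B5 → L2 miss [-]
  8 | R B5 → L2 hit [-]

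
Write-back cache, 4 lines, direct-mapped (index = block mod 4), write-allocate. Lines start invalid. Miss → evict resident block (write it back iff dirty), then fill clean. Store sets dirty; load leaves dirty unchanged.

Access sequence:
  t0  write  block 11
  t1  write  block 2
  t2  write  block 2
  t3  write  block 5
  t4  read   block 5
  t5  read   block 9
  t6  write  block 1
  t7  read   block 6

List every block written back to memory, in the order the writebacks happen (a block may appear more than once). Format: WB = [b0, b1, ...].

WB = [5, 2]

0: W B11 -> L3 miss  d=D]
1: W B2 -> L2 miss  d=D]
2: W B2 -> L2 hit  d=D]
3: W B5 -> L1 miss  d=D]
4: R B5 -> L1 hit  d=D]
5: R B9 -> L1 miss wb->B5  d=-]
6: W B1 -> L1 miss  d=D]
7: R B6 -> L2 miss wb->B2  d=-]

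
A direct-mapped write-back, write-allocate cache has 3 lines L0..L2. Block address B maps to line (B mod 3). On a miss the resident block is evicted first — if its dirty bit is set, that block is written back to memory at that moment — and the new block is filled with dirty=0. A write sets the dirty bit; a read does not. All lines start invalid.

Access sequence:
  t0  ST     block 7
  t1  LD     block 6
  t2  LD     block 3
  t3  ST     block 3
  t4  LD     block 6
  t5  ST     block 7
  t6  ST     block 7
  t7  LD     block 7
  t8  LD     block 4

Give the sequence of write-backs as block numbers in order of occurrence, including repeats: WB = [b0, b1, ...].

WB = [3, 7]

  0 | W B7 → L1 miss [D]
  1 | R B6 → L0 miss [-]
  2 | R B3 → L0 miss [-]
  3 | W B3 → L0 hit [D]
  4 | R B6 → L0 miss wb→B3 [-]
  5 | W B7 → L1 hit [D]
  6 | W B7 → L1 hit [D]
  7 | R B7 → L1 hit [D]
  8 | R B4 → L1 miss wb→B7 [-]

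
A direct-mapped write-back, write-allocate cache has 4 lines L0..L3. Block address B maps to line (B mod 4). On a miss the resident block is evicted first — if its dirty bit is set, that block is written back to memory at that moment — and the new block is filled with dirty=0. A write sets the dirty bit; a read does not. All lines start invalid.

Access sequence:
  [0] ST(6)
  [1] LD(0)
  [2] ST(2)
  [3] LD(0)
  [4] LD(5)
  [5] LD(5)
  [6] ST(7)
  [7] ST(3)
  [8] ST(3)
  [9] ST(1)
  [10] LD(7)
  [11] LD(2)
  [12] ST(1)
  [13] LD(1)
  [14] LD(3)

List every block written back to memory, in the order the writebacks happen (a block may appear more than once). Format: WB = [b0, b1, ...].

WB = [6, 7, 3]

0: W B6 → L2 miss [D]
1: R B0 → L0 miss [-]
2: W B2 → L2 miss wb→B6 [D]
3: R B0 → L0 hit [-]
4: R B5 → L1 miss [-]
5: R B5 → L1 hit [-]
6: W B7 → L3 miss [D]
7: W B3 → L3 miss wb→B7 [D]
8: W B3 → L3 hit [D]
9: W B1 → L1 miss [D]
10: R B7 → L3 miss wb→B3 [-]
11: R B2 → L2 hit [D]
12: W B1 → L1 hit [D]
13: R B1 → L1 hit [D]
14: R B3 → L3 miss [-]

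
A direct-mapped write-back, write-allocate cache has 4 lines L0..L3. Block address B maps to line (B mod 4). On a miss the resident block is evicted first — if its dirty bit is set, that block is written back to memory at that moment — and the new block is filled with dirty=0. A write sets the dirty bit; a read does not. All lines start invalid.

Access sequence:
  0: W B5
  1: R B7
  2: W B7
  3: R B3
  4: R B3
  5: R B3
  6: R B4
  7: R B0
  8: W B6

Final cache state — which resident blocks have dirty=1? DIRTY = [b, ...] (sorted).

0: W B5 -> L1 miss  d=D]
1: R B7 -> L3 miss  d=-]
2: W B7 -> L3 hit  d=D]
3: R B3 -> L3 miss wb->B7  d=-]
4: R B3 -> L3 hit  d=-]
5: R B3 -> L3 hit  d=-]
6: R B4 -> L0 miss  d=-]
7: R B0 -> L0 miss  d=-]
8: W B6 -> L2 miss  d=D]

DIRTY = [5, 6]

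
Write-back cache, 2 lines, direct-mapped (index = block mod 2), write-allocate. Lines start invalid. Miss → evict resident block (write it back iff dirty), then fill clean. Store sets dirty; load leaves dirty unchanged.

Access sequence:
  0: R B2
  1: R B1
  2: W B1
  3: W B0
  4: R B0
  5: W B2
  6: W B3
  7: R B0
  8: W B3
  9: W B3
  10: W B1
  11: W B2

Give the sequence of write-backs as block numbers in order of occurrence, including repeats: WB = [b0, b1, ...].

WB = [0, 1, 2, 3]

0: R B2 -> L0 miss  d=-]
1: R B1 -> L1 miss  d=-]
2: W B1 -> L1 hit  d=D]
3: W B0 -> L0 miss  d=D]
4: R B0 -> L0 hit  d=D]
5: W B2 -> L0 miss wb->B0  d=D]
6: W B3 -> L1 miss wb->B1  d=D]
7: R B0 -> L0 miss wb->B2  d=-]
8: W B3 -> L1 hit  d=D]
9: W B3 -> L1 hit  d=D]
10: W B1 -> L1 miss wb->B3  d=D]
11: W B2 -> L0 miss  d=D]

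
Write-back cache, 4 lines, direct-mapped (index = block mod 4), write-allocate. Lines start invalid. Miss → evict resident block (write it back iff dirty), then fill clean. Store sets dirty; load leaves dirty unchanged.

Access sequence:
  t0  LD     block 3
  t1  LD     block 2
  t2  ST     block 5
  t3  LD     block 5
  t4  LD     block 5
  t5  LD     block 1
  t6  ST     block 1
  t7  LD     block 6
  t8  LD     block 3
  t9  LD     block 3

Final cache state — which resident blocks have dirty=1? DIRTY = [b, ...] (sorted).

DIRTY = [1]

0: R B3 → L3 miss [-]
1: R B2 → L2 miss [-]
2: W B5 → L1 miss [D]
3: R B5 → L1 hit [D]
4: R B5 → L1 hit [D]
5: R B1 → L1 miss wb→B5 [-]
6: W B1 → L1 hit [D]
7: R B6 → L2 miss [-]
8: R B3 → L3 hit [-]
9: R B3 → L3 hit [-]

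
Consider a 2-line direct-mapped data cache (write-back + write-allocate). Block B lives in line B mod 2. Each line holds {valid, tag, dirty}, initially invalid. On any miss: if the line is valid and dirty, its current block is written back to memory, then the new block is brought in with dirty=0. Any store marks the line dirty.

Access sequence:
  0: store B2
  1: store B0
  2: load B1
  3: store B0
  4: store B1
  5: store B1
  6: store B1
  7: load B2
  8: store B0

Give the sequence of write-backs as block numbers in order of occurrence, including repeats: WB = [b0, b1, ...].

  0 | W B2 → L0 miss [D]
  1 | W B0 → L0 miss wb→B2 [D]
  2 | R B1 → L1 miss [-]
  3 | W B0 → L0 hit [D]
  4 | W B1 → L1 hit [D]
  5 | W B1 → L1 hit [D]
  6 | W B1 → L1 hit [D]
  7 | R B2 → L0 miss wb→B0 [-]
  8 | W B0 → L0 miss [D]

WB = [2, 0]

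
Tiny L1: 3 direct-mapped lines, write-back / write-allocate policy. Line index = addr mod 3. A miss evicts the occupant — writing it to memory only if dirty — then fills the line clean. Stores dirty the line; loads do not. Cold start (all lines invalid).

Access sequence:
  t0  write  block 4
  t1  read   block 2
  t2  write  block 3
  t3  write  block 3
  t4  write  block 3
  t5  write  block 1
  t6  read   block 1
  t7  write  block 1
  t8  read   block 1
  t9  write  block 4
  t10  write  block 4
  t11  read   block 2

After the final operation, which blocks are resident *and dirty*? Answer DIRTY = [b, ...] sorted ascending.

DIRTY = [3, 4]

0: W B4 → L1 miss [D]
1: R B2 → L2 miss [-]
2: W B3 → L0 miss [D]
3: W B3 → L0 hit [D]
4: W B3 → L0 hit [D]
5: W B1 → L1 miss wb→B4 [D]
6: R B1 → L1 hit [D]
7: W B1 → L1 hit [D]
8: R B1 → L1 hit [D]
9: W B4 → L1 miss wb→B1 [D]
10: W B4 → L1 hit [D]
11: R B2 → L2 hit [-]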